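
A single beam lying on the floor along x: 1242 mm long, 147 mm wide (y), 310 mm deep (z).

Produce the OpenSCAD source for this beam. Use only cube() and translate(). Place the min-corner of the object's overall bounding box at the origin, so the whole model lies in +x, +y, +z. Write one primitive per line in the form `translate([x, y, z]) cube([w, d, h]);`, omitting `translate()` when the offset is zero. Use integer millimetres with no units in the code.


cube([1242, 147, 310]);


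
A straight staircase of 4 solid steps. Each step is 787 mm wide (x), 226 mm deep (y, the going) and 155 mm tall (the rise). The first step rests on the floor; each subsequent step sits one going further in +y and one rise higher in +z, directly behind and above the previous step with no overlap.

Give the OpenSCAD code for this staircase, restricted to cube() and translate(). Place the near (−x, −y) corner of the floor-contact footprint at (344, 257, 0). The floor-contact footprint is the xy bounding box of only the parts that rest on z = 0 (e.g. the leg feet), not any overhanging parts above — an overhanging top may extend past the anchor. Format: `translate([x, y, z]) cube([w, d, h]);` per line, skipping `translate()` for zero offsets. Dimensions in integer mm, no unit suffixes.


translate([344, 257, 0]) cube([787, 226, 155]);
translate([344, 483, 155]) cube([787, 226, 155]);
translate([344, 709, 310]) cube([787, 226, 155]);
translate([344, 935, 465]) cube([787, 226, 155]);


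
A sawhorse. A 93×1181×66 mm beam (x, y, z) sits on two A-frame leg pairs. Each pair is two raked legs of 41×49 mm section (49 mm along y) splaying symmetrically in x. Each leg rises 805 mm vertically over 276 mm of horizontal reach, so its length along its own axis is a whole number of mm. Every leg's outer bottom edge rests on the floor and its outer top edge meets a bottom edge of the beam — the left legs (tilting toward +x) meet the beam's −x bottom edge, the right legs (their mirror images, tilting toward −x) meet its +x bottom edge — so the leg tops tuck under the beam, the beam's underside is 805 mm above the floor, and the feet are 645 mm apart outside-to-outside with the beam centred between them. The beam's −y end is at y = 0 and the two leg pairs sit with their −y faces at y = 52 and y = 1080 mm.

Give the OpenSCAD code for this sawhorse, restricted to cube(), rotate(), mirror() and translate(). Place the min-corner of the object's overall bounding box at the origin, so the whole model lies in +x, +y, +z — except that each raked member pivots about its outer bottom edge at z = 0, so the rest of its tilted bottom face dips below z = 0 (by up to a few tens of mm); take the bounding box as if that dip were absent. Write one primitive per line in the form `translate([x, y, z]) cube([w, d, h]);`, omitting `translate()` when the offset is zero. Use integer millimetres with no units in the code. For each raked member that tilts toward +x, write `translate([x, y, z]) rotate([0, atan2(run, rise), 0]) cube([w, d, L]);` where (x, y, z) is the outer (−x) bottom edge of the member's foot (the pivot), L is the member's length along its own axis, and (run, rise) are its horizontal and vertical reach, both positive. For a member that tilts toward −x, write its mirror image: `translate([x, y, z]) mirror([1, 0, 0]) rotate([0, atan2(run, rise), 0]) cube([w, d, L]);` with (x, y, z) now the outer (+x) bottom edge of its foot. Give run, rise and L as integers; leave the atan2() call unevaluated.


// leg length = √(276² + 805²) = 851
// right-leg outer foot x = 2·276 + 93 = 645
// beam min-corner = (276, 0, 805)
translate([276, 0, 805]) cube([93, 1181, 66]);
translate([0, 52, 0]) rotate([0, atan2(276, 805), 0]) cube([41, 49, 851]);
translate([645, 52, 0]) mirror([1, 0, 0]) rotate([0, atan2(276, 805), 0]) cube([41, 49, 851]);
translate([0, 1080, 0]) rotate([0, atan2(276, 805), 0]) cube([41, 49, 851]);
translate([645, 1080, 0]) mirror([1, 0, 0]) rotate([0, atan2(276, 805), 0]) cube([41, 49, 851]);


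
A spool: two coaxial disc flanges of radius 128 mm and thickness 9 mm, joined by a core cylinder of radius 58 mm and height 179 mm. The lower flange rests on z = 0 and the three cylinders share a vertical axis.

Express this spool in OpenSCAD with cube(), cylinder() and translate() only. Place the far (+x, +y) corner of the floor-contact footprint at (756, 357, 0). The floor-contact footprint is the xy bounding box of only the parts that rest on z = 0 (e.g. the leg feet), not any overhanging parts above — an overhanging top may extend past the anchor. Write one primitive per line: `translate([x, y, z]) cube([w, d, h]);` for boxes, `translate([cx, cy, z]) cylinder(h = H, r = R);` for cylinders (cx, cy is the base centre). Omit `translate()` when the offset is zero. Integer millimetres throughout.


translate([628, 229, 0]) cylinder(h = 9, r = 128);
translate([628, 229, 9]) cylinder(h = 179, r = 58);
translate([628, 229, 188]) cylinder(h = 9, r = 128);


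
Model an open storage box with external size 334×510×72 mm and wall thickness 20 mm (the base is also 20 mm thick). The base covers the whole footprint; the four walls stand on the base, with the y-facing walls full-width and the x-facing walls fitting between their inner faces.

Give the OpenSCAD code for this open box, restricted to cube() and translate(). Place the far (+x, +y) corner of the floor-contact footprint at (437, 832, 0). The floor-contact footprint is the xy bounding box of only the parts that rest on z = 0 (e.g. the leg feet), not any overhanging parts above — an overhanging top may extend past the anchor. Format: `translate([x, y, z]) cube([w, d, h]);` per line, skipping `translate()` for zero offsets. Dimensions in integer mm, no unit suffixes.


translate([103, 322, 0]) cube([334, 510, 20]);
translate([103, 322, 20]) cube([334, 20, 52]);
translate([103, 812, 20]) cube([334, 20, 52]);
translate([103, 342, 20]) cube([20, 470, 52]);
translate([417, 342, 20]) cube([20, 470, 52]);


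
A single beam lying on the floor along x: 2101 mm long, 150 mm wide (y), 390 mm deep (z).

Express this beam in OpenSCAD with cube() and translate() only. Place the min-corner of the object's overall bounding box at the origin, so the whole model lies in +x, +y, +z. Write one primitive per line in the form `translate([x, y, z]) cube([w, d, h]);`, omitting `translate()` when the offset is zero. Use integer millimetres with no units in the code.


cube([2101, 150, 390]);


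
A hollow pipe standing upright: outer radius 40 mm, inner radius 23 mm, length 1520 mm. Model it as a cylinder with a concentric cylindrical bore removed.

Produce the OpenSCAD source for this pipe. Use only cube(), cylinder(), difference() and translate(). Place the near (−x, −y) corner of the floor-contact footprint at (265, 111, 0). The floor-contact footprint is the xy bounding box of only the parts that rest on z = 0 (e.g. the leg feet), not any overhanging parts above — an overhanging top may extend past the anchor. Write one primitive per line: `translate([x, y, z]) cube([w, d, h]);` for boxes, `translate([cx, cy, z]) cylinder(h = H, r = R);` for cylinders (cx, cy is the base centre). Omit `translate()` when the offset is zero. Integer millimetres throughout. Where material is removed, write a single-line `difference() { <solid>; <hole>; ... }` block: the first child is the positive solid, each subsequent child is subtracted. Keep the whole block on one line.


difference() { translate([305, 151, 0]) cylinder(h = 1520, r = 40); translate([305, 151, 0]) cylinder(h = 1520, r = 23); }


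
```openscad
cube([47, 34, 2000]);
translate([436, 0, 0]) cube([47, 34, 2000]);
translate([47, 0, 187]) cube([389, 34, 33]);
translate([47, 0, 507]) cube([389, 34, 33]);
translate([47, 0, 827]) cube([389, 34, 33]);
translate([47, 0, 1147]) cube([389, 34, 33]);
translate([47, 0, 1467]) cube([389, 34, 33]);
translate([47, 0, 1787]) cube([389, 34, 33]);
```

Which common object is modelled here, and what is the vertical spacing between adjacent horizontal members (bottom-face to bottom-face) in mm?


A ladder. The rung spacing is 320 mm.

Two tall 47×34 posts with 6 short bars between them — a ladder. Adjacent rungs sit at z = 187 and z = 507, so the spacing is 507 − 187 = 320 mm.


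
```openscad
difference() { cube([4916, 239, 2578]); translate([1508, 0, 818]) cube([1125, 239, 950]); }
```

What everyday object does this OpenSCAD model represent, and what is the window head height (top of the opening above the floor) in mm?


A wall with a window opening. The window head height is 1768 mm.

A wall with a rectangular opening subtracted — a window. Sill at z = 818, opening 950 mm tall, so the head is at 818 + 950 = 1768 mm.


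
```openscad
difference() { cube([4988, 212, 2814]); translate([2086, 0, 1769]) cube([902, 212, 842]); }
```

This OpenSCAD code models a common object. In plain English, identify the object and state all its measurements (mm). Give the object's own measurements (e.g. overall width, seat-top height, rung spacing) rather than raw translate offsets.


A wall 4988 mm long (x), 212 mm thick (y), 2814 mm tall, with a rectangular window opening cut through it. The opening is 902 mm wide and 842 mm tall; its sill is at z = 1769 mm and its near (−x) edge is 2086 mm from the wall's −x end. The opening passes through the full wall thickness.


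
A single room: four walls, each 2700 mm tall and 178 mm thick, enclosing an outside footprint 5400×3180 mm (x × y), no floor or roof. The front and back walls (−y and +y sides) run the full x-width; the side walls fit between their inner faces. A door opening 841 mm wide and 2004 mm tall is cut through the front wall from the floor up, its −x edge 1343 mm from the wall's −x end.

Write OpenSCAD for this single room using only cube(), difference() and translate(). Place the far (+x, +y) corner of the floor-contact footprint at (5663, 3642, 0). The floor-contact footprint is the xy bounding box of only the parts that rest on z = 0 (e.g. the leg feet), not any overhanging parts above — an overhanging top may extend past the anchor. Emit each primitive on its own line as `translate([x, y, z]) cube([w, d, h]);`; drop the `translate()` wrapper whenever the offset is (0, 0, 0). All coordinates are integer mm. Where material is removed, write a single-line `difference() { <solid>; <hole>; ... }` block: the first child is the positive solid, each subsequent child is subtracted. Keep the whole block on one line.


difference() { translate([263, 462, 0]) cube([5400, 178, 2700]); translate([1606, 462, 0]) cube([841, 178, 2004]); }
translate([263, 3464, 0]) cube([5400, 178, 2700]);
translate([263, 640, 0]) cube([178, 2824, 2700]);
translate([5485, 640, 0]) cube([178, 2824, 2700]);


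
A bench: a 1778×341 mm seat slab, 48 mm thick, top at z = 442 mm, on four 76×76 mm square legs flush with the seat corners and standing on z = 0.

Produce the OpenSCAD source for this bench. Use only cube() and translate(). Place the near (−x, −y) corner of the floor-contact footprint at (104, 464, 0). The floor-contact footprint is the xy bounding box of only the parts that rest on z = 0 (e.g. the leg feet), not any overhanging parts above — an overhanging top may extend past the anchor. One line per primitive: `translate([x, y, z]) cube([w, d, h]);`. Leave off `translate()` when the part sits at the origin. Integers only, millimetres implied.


translate([104, 464, 394]) cube([1778, 341, 48]);
translate([104, 464, 0]) cube([76, 76, 394]);
translate([104, 729, 0]) cube([76, 76, 394]);
translate([1806, 464, 0]) cube([76, 76, 394]);
translate([1806, 729, 0]) cube([76, 76, 394]);


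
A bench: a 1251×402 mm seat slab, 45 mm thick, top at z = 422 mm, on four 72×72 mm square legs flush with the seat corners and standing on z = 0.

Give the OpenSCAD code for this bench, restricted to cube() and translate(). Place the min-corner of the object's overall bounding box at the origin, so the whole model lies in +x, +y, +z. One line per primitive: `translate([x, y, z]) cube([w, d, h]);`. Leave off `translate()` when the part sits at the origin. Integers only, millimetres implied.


// leg_h = 422 − 45 = 377
translate([0, 0, 377]) cube([1251, 402, 45]);
cube([72, 72, 377]);
translate([0, 330, 0]) cube([72, 72, 377]);
translate([1179, 0, 0]) cube([72, 72, 377]);
translate([1179, 330, 0]) cube([72, 72, 377]);


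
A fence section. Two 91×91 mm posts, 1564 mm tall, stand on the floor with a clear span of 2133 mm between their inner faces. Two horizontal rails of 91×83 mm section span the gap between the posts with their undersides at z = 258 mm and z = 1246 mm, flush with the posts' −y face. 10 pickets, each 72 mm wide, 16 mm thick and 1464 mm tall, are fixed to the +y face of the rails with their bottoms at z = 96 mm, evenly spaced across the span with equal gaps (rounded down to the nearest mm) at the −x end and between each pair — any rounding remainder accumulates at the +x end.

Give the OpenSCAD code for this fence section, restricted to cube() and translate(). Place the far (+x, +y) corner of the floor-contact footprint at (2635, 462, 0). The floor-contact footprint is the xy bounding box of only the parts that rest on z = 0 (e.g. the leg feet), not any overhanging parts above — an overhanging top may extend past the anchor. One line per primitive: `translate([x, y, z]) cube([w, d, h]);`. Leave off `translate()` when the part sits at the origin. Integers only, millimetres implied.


translate([320, 371, 0]) cube([91, 91, 1564]);
translate([2544, 371, 0]) cube([91, 91, 1564]);
translate([411, 371, 258]) cube([2133, 91, 83]);
translate([411, 371, 1246]) cube([2133, 91, 83]);
translate([539, 462, 96]) cube([72, 16, 1464]);
translate([739, 462, 96]) cube([72, 16, 1464]);
translate([939, 462, 96]) cube([72, 16, 1464]);
translate([1139, 462, 96]) cube([72, 16, 1464]);
translate([1339, 462, 96]) cube([72, 16, 1464]);
translate([1539, 462, 96]) cube([72, 16, 1464]);
translate([1739, 462, 96]) cube([72, 16, 1464]);
translate([1939, 462, 96]) cube([72, 16, 1464]);
translate([2139, 462, 96]) cube([72, 16, 1464]);
translate([2339, 462, 96]) cube([72, 16, 1464]);


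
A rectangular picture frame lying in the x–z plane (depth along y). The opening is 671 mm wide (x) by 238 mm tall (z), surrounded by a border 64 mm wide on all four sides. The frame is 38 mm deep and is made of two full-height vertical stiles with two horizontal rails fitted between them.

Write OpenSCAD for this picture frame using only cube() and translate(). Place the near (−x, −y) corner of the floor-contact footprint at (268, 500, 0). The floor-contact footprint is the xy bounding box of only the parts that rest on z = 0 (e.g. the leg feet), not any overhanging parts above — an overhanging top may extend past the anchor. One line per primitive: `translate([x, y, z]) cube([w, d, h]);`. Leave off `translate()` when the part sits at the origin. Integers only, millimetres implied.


translate([268, 500, 0]) cube([64, 38, 366]);
translate([1003, 500, 0]) cube([64, 38, 366]);
translate([332, 500, 0]) cube([671, 38, 64]);
translate([332, 500, 302]) cube([671, 38, 64]);


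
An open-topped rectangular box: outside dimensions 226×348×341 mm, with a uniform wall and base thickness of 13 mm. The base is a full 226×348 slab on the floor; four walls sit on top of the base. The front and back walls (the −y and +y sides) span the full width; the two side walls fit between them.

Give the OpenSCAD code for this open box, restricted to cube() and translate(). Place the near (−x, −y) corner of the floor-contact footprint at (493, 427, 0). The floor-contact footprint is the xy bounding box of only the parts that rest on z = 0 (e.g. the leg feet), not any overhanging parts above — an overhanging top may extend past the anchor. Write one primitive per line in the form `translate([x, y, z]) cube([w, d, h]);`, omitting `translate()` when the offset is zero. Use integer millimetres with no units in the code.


translate([493, 427, 0]) cube([226, 348, 13]);
translate([493, 427, 13]) cube([226, 13, 328]);
translate([493, 762, 13]) cube([226, 13, 328]);
translate([493, 440, 13]) cube([13, 322, 328]);
translate([706, 440, 13]) cube([13, 322, 328]);


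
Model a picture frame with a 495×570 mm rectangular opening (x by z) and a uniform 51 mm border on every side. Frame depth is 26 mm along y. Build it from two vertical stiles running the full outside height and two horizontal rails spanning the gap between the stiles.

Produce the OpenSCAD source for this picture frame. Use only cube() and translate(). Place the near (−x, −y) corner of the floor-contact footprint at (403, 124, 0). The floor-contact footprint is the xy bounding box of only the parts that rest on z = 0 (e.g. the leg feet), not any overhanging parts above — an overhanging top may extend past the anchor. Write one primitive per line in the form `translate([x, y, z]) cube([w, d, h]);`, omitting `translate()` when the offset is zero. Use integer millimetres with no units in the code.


translate([403, 124, 0]) cube([51, 26, 672]);
translate([949, 124, 0]) cube([51, 26, 672]);
translate([454, 124, 0]) cube([495, 26, 51]);
translate([454, 124, 621]) cube([495, 26, 51]);


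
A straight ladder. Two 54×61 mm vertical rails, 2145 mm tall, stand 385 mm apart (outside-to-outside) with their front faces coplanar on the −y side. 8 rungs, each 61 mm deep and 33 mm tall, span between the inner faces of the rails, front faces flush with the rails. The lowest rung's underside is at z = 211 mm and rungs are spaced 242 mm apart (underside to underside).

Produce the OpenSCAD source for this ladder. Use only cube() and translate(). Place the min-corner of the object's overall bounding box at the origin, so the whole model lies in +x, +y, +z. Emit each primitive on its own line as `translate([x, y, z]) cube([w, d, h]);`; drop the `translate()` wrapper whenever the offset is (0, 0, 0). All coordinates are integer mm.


cube([54, 61, 2145]);
translate([331, 0, 0]) cube([54, 61, 2145]);
translate([54, 0, 211]) cube([277, 61, 33]);
translate([54, 0, 453]) cube([277, 61, 33]);
translate([54, 0, 695]) cube([277, 61, 33]);
translate([54, 0, 937]) cube([277, 61, 33]);
translate([54, 0, 1179]) cube([277, 61, 33]);
translate([54, 0, 1421]) cube([277, 61, 33]);
translate([54, 0, 1663]) cube([277, 61, 33]);
translate([54, 0, 1905]) cube([277, 61, 33]);


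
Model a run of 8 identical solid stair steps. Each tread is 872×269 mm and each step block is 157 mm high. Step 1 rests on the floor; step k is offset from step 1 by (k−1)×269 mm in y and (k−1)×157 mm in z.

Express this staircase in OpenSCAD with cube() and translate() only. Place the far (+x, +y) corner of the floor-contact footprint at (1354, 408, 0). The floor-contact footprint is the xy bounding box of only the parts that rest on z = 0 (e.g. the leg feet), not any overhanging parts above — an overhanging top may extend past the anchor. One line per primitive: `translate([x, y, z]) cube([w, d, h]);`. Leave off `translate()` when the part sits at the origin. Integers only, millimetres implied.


translate([482, 139, 0]) cube([872, 269, 157]);
translate([482, 408, 157]) cube([872, 269, 157]);
translate([482, 677, 314]) cube([872, 269, 157]);
translate([482, 946, 471]) cube([872, 269, 157]);
translate([482, 1215, 628]) cube([872, 269, 157]);
translate([482, 1484, 785]) cube([872, 269, 157]);
translate([482, 1753, 942]) cube([872, 269, 157]);
translate([482, 2022, 1099]) cube([872, 269, 157]);


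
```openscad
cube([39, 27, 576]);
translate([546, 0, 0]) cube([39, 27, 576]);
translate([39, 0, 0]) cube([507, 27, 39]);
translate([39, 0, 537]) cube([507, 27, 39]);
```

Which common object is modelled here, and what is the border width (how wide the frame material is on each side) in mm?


A picture frame. The border width is 39 mm.

Four thin pieces enclosing a rectangular opening — a picture frame. The two full-height stiles are 576 mm tall; the top rail sits at z = 537 and is 39 mm tall, so the border above the opening is 576 − 537 = 39 mm, matching the stile x-width.


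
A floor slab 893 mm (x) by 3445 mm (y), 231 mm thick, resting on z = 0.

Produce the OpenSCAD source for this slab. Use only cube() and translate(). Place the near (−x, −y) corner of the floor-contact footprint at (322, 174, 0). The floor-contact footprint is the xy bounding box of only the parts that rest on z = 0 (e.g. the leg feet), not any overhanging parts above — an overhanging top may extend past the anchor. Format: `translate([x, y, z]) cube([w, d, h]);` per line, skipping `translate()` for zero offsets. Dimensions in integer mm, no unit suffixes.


translate([322, 174, 0]) cube([893, 3445, 231]);


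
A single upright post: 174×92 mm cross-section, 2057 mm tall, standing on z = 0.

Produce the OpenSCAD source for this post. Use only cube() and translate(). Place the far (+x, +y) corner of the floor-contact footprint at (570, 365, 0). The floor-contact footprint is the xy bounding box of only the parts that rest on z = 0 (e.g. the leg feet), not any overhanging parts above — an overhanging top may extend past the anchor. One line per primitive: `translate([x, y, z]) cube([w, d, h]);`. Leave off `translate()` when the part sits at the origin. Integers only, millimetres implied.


translate([396, 273, 0]) cube([174, 92, 2057]);


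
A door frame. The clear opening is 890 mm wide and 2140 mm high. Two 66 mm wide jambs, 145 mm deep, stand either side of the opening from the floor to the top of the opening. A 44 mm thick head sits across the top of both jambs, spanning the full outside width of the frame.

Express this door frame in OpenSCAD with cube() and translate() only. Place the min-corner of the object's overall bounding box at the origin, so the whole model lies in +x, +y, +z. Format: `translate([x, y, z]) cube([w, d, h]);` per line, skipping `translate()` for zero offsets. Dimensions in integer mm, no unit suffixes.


cube([66, 145, 2140]);
translate([956, 0, 0]) cube([66, 145, 2140]);
translate([0, 0, 2140]) cube([1022, 145, 44]);


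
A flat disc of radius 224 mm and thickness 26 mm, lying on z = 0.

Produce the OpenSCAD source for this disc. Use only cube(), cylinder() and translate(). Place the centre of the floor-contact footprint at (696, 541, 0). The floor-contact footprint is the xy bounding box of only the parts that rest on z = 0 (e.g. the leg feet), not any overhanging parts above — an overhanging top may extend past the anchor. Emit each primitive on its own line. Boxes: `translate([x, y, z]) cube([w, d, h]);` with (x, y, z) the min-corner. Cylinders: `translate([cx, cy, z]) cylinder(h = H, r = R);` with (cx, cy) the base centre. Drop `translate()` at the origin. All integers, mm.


translate([696, 541, 0]) cylinder(h = 26, r = 224);


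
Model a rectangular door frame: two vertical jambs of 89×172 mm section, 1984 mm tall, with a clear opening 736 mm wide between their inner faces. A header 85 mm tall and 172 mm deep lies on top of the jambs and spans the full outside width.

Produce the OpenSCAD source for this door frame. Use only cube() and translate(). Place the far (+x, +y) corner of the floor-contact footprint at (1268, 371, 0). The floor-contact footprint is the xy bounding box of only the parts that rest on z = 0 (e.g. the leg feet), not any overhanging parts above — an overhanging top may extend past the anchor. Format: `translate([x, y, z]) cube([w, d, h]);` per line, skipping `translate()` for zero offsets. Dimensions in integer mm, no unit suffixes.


translate([354, 199, 0]) cube([89, 172, 1984]);
translate([1179, 199, 0]) cube([89, 172, 1984]);
translate([354, 199, 1984]) cube([914, 172, 85]);


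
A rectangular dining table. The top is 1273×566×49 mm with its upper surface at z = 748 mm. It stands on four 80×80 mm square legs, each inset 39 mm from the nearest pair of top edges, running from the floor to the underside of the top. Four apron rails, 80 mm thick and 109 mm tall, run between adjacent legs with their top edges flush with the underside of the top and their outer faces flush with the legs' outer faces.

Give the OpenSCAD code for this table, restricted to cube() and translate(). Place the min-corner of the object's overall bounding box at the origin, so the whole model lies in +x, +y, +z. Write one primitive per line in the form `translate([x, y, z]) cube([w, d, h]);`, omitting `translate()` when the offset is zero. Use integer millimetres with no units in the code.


translate([0, 0, 699]) cube([1273, 566, 49]);
translate([39, 39, 0]) cube([80, 80, 699]);
translate([1154, 39, 0]) cube([80, 80, 699]);
translate([39, 447, 0]) cube([80, 80, 699]);
translate([1154, 447, 0]) cube([80, 80, 699]);
translate([119, 39, 590]) cube([1035, 80, 109]);
translate([119, 447, 590]) cube([1035, 80, 109]);
translate([39, 119, 590]) cube([80, 328, 109]);
translate([1154, 119, 590]) cube([80, 328, 109]);


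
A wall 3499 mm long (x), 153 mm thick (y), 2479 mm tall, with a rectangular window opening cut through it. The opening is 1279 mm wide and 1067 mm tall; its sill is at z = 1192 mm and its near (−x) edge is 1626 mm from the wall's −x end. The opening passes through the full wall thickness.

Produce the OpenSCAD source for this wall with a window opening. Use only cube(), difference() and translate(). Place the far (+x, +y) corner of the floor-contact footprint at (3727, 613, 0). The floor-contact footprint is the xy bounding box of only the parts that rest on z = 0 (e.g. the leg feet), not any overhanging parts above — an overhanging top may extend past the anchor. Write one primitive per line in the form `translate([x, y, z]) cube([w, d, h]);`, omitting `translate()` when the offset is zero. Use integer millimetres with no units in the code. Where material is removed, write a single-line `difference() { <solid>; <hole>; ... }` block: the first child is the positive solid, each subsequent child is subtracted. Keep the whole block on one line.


difference() { translate([228, 460, 0]) cube([3499, 153, 2479]); translate([1854, 460, 1192]) cube([1279, 153, 1067]); }


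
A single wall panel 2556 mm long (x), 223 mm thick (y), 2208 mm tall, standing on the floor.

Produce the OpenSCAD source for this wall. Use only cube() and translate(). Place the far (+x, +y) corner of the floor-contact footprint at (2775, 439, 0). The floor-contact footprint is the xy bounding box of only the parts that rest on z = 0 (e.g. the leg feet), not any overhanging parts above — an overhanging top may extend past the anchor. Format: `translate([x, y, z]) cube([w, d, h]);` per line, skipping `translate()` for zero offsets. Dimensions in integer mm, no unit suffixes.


translate([219, 216, 0]) cube([2556, 223, 2208]);


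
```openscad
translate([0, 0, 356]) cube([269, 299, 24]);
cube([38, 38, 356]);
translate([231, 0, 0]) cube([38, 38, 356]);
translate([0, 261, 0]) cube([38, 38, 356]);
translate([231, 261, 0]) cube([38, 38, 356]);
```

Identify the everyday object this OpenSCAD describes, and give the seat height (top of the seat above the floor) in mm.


A stool. The seat height is 380 mm.

A 269×299×24 slab at z = 356 on four corner posts — a stool. The seat top is 356 + 24 = 380 mm.


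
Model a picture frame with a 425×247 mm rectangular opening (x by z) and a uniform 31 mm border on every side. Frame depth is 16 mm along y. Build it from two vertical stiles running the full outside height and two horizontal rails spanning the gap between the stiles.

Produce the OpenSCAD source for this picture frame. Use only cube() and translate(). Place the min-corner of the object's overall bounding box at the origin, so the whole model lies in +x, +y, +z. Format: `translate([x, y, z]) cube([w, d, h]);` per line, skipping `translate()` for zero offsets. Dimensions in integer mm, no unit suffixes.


cube([31, 16, 309]);
translate([456, 0, 0]) cube([31, 16, 309]);
translate([31, 0, 0]) cube([425, 16, 31]);
translate([31, 0, 278]) cube([425, 16, 31]);


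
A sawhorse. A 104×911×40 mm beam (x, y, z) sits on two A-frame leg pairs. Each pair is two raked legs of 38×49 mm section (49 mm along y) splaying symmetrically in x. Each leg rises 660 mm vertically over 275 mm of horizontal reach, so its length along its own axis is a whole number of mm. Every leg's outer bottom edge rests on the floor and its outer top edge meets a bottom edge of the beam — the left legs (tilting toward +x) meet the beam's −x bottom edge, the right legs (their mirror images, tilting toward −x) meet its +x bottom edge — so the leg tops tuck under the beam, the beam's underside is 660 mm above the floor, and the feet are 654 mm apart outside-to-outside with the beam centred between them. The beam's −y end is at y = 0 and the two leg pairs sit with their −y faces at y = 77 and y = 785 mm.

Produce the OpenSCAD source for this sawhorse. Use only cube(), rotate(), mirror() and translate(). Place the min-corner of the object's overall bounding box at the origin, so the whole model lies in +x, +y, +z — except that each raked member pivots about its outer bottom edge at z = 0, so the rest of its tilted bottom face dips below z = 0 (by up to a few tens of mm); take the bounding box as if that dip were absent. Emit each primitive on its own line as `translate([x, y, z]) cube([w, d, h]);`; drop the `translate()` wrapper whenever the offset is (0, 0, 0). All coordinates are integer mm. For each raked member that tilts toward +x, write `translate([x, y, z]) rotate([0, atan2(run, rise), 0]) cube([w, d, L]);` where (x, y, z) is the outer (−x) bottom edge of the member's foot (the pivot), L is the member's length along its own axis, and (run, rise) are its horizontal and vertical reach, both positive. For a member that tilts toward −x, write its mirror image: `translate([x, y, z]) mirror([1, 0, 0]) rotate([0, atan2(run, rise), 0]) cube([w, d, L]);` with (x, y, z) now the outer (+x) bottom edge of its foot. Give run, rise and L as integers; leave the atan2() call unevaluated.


translate([275, 0, 660]) cube([104, 911, 40]);
translate([0, 77, 0]) rotate([0, atan2(275, 660), 0]) cube([38, 49, 715]);
translate([654, 77, 0]) mirror([1, 0, 0]) rotate([0, atan2(275, 660), 0]) cube([38, 49, 715]);
translate([0, 785, 0]) rotate([0, atan2(275, 660), 0]) cube([38, 49, 715]);
translate([654, 785, 0]) mirror([1, 0, 0]) rotate([0, atan2(275, 660), 0]) cube([38, 49, 715]);


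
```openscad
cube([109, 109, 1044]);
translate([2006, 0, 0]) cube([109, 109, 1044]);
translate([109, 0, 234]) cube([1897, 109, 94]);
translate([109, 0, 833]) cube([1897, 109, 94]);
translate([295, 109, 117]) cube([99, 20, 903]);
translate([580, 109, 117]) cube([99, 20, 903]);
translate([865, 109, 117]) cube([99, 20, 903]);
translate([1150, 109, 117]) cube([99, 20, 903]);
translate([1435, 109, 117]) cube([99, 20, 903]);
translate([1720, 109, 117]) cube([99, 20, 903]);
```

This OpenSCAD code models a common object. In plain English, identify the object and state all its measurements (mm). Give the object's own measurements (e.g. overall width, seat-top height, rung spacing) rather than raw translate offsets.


A fence section. Two 109×109 mm posts, 1044 mm tall, stand on the floor with a clear span of 1897 mm between their inner faces. Two horizontal rails of 109×94 mm section span the gap between the posts with their undersides at z = 234 mm and z = 833 mm, flush with the posts' −y face. 6 pickets, each 99 mm wide, 20 mm thick and 903 mm tall, are fixed to the +y face of the rails with their bottoms at z = 117 mm, spaced across the span with a 186 mm gap after the −x post and between neighbouring pickets, with 187 mm left before the +x post.


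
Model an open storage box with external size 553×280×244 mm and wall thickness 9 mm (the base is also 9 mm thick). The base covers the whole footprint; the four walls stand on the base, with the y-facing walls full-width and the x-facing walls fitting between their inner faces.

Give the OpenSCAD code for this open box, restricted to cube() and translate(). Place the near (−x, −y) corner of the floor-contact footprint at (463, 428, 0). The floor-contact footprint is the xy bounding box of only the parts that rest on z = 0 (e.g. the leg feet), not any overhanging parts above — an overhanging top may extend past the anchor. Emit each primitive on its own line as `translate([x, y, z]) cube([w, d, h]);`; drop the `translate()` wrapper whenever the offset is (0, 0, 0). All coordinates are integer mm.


translate([463, 428, 0]) cube([553, 280, 9]);
translate([463, 428, 9]) cube([553, 9, 235]);
translate([463, 699, 9]) cube([553, 9, 235]);
translate([463, 437, 9]) cube([9, 262, 235]);
translate([1007, 437, 9]) cube([9, 262, 235]);


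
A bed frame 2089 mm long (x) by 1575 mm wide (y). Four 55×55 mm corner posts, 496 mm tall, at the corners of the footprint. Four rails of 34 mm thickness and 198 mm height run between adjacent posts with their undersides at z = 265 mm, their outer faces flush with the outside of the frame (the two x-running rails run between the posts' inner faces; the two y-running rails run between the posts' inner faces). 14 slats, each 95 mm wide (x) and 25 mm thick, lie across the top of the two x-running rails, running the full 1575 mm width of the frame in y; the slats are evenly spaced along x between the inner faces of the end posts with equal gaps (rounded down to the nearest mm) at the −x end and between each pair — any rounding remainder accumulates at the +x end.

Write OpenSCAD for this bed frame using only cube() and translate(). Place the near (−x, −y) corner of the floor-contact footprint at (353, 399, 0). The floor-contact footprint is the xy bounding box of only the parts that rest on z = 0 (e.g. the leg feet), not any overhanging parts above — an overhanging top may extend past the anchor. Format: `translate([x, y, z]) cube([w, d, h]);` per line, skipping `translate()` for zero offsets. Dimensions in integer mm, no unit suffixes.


// slat z = rail_z + rail_h = 265 + 198 = 463
// slat gap = ⌊(1979 − 14·95) / 15⌋ = 43
translate([353, 399, 0]) cube([55, 55, 496]);
translate([353, 1919, 0]) cube([55, 55, 496]);
translate([2387, 399, 0]) cube([55, 55, 496]);
translate([2387, 1919, 0]) cube([55, 55, 496]);
translate([408, 399, 265]) cube([1979, 34, 198]);
translate([408, 1940, 265]) cube([1979, 34, 198]);
translate([353, 454, 265]) cube([34, 1465, 198]);
translate([2408, 454, 265]) cube([34, 1465, 198]);
translate([451, 399, 463]) cube([95, 1575, 25]);
translate([589, 399, 463]) cube([95, 1575, 25]);
translate([727, 399, 463]) cube([95, 1575, 25]);
translate([865, 399, 463]) cube([95, 1575, 25]);
translate([1003, 399, 463]) cube([95, 1575, 25]);
translate([1141, 399, 463]) cube([95, 1575, 25]);
translate([1279, 399, 463]) cube([95, 1575, 25]);
translate([1417, 399, 463]) cube([95, 1575, 25]);
translate([1555, 399, 463]) cube([95, 1575, 25]);
translate([1693, 399, 463]) cube([95, 1575, 25]);
translate([1831, 399, 463]) cube([95, 1575, 25]);
translate([1969, 399, 463]) cube([95, 1575, 25]);
translate([2107, 399, 463]) cube([95, 1575, 25]);
translate([2245, 399, 463]) cube([95, 1575, 25]);


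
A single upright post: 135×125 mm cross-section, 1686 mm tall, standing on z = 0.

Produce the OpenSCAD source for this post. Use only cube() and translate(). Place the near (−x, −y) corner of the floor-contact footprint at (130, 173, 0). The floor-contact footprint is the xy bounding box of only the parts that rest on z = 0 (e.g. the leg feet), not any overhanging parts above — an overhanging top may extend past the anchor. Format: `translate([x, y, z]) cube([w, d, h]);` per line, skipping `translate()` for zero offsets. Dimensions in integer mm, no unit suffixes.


translate([130, 173, 0]) cube([135, 125, 1686]);


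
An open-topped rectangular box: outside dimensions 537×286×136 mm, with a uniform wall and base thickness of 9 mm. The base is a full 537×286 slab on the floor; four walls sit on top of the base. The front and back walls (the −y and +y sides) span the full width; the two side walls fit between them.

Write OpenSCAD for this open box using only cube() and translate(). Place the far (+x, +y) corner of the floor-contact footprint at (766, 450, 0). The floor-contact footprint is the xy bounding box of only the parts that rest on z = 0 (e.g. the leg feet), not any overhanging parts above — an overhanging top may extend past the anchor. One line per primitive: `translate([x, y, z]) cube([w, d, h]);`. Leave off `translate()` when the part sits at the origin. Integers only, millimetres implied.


translate([229, 164, 0]) cube([537, 286, 9]);
translate([229, 164, 9]) cube([537, 9, 127]);
translate([229, 441, 9]) cube([537, 9, 127]);
translate([229, 173, 9]) cube([9, 268, 127]);
translate([757, 173, 9]) cube([9, 268, 127]);


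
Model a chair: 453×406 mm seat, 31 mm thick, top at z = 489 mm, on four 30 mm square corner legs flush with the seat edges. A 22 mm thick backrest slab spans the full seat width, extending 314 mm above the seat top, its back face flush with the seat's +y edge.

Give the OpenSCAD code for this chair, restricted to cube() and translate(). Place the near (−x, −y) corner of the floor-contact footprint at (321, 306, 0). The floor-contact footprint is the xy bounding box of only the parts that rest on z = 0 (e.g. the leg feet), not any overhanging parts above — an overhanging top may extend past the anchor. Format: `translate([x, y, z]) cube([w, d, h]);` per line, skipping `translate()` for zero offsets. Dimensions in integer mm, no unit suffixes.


// leg_h = 489 - 31 = 458
translate([321, 306, 458]) cube([453, 406, 31]);
translate([321, 306, 0]) cube([30, 30, 458]);
translate([744, 306, 0]) cube([30, 30, 458]);
translate([321, 682, 0]) cube([30, 30, 458]);
translate([744, 682, 0]) cube([30, 30, 458]);
translate([321, 690, 489]) cube([453, 22, 314]);


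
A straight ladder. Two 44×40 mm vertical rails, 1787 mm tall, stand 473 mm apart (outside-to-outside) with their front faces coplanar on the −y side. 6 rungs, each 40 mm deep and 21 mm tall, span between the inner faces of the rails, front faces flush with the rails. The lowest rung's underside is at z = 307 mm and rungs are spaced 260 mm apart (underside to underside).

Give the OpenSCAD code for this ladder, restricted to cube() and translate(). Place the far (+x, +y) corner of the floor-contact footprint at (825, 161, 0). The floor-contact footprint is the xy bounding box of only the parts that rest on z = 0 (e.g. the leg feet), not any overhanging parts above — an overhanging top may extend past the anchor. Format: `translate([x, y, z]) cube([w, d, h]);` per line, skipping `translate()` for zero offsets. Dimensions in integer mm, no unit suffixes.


translate([352, 121, 0]) cube([44, 40, 1787]);
translate([781, 121, 0]) cube([44, 40, 1787]);
translate([396, 121, 307]) cube([385, 40, 21]);
translate([396, 121, 567]) cube([385, 40, 21]);
translate([396, 121, 827]) cube([385, 40, 21]);
translate([396, 121, 1087]) cube([385, 40, 21]);
translate([396, 121, 1347]) cube([385, 40, 21]);
translate([396, 121, 1607]) cube([385, 40, 21]);


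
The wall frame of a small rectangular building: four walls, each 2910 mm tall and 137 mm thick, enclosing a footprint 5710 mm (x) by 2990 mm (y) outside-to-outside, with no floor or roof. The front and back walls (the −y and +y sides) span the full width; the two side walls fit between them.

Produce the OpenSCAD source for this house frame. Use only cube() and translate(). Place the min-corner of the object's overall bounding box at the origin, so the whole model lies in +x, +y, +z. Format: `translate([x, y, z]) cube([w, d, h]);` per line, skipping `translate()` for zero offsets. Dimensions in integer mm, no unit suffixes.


cube([5710, 137, 2910]);
translate([0, 2853, 0]) cube([5710, 137, 2910]);
translate([0, 137, 0]) cube([137, 2716, 2910]);
translate([5573, 137, 0]) cube([137, 2716, 2910]);


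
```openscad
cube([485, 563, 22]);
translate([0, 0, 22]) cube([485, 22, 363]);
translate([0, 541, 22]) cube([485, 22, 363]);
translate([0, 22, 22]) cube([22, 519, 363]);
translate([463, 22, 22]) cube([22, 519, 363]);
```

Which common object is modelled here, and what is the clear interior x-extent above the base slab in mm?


An open box. The internal width is 441 mm.

A 485×563 base slab with four walls standing on it — an open box. The base is 485 mm wide and the walls are 22 mm thick, so the internal width is 485 − 2 × 22 = 441 mm.
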